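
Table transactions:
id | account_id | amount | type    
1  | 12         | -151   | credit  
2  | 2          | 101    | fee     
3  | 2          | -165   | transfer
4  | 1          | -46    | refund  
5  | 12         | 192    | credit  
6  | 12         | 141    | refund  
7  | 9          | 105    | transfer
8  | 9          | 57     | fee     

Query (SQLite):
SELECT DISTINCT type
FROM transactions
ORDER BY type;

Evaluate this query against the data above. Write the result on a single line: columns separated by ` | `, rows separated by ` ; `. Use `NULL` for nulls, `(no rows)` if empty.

credit ; fee ; refund ; transfer

Collect distinct type values from transactions.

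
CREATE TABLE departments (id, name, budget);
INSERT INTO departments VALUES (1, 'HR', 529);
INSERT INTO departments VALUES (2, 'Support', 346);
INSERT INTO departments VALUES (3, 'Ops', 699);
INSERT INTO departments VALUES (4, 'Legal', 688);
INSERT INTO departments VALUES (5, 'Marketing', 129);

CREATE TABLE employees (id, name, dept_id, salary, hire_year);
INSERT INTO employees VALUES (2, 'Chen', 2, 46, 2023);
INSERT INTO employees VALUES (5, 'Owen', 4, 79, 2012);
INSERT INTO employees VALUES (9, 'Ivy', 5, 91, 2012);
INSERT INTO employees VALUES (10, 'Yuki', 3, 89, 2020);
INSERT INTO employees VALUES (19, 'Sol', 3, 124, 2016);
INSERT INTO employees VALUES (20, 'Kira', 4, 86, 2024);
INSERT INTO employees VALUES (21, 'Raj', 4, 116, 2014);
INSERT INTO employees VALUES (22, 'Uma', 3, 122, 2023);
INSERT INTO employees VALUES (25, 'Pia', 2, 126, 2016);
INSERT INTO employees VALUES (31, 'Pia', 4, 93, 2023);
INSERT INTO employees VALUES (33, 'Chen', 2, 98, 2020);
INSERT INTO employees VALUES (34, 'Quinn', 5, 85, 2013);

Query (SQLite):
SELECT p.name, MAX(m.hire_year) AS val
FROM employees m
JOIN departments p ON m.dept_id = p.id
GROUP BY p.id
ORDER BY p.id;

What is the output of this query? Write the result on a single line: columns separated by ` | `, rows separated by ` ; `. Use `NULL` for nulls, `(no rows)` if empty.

Join each employees row to its departments via dept_id.
Group joined rows by departments.id; compute MAX(m.hire_year) per group.
  2: ids {2, 25, 33} → MAX(m.hire_year)=2023
  3: ids {10, 19, 22} → MAX(m.hire_year)=2023
  4: ids {5, 20, 21, 31} → MAX(m.hire_year)=2024
  5: ids {9, 34} → MAX(m.hire_year)=2013

Support | 2023 ; Ops | 2023 ; Legal | 2024 ; Marketing | 2013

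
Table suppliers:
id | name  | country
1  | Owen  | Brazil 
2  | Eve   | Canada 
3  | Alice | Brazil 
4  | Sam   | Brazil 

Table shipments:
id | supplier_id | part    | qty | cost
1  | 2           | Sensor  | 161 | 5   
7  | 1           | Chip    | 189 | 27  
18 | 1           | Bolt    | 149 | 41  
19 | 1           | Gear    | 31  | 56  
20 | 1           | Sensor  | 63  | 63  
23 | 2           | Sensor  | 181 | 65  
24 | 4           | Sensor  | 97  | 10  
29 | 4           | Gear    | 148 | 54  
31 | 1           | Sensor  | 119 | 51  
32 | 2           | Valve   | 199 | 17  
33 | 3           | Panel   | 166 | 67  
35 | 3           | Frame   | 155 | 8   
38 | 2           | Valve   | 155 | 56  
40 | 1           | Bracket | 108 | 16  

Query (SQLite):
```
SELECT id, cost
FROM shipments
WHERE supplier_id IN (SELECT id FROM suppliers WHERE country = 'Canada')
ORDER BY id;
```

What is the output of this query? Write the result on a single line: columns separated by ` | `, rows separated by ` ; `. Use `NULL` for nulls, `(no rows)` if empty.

Inner query: suppliers.id where country = 'Canada'.
Outer: keep shipments rows whose supplier_id is in that set.
Inner query → {2}

1 | 5 ; 23 | 65 ; 32 | 17 ; 38 | 56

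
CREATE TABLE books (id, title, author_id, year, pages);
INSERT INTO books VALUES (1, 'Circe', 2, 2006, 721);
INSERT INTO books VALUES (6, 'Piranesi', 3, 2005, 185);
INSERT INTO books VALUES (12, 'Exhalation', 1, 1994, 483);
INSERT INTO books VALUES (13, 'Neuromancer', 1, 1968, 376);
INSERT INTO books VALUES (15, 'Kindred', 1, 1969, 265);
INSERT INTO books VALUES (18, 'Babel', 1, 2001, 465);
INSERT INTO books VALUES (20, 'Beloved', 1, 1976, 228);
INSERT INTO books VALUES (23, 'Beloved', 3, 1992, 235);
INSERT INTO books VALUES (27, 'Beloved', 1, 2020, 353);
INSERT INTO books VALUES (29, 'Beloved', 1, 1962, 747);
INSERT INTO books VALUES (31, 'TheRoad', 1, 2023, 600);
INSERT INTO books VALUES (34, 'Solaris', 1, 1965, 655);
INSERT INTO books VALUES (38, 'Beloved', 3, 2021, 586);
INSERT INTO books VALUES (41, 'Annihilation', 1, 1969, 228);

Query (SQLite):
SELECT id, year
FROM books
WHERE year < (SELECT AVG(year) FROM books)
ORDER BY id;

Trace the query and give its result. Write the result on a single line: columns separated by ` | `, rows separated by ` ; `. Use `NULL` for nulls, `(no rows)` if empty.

13 | 1968 ; 15 | 1969 ; 20 | 1976 ; 29 | 1962 ; 34 | 1965 ; 41 | 1969

Scalar subquery: AVG(year) over all books rows = 1990.785714 (≈; comparison uses full precision).
Keep rows where year < that value.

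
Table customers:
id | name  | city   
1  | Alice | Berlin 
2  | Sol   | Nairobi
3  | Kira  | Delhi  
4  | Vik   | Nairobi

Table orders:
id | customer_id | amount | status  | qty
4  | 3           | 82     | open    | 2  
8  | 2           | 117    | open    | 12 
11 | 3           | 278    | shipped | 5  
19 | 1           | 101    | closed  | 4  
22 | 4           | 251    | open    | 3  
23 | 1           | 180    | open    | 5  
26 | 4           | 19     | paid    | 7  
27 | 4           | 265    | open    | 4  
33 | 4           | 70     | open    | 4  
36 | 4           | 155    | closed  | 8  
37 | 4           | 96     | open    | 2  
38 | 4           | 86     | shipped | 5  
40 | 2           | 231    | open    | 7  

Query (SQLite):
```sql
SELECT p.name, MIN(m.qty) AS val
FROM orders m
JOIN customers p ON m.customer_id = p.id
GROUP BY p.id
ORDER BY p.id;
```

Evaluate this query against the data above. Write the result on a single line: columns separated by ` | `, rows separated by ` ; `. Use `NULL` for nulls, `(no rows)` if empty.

Join each orders row to its customers via customer_id.
Group joined rows by customers.id; compute MIN(m.qty) per group.
  1: ids {19, 23} → MIN(m.qty)=4
  2: ids {8, 40} → MIN(m.qty)=7
  3: ids {4, 11} → MIN(m.qty)=2
  4: ids {22, 26, 27, 33, 36, 37, 38} → MIN(m.qty)=2

Alice | 4 ; Sol | 7 ; Kira | 2 ; Vik | 2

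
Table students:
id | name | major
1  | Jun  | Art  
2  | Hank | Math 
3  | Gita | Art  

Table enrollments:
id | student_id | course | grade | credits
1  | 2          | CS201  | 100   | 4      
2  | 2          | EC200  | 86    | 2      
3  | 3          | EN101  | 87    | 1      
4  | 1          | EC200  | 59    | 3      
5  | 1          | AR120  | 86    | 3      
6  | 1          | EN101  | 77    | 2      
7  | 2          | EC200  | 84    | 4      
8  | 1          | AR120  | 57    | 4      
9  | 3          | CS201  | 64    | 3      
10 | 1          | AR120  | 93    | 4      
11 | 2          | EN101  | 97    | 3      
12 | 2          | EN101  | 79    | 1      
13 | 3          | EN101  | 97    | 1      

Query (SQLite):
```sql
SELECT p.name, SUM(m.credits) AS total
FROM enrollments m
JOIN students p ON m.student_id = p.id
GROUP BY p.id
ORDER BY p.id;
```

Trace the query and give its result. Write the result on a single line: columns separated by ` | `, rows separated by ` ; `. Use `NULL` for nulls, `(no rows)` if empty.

Jun | 16 ; Hank | 14 ; Gita | 5

Join each enrollments row to its students via student_id.
Group joined rows by students.id; compute SUM(m.credits) per group.
  1: ids {4, 5, 6, 8, 10} → SUM(m.credits)=16
  2: ids {1, 2, 7, 11, 12} → SUM(m.credits)=14
  3: ids {3, 9, 13} → SUM(m.credits)=5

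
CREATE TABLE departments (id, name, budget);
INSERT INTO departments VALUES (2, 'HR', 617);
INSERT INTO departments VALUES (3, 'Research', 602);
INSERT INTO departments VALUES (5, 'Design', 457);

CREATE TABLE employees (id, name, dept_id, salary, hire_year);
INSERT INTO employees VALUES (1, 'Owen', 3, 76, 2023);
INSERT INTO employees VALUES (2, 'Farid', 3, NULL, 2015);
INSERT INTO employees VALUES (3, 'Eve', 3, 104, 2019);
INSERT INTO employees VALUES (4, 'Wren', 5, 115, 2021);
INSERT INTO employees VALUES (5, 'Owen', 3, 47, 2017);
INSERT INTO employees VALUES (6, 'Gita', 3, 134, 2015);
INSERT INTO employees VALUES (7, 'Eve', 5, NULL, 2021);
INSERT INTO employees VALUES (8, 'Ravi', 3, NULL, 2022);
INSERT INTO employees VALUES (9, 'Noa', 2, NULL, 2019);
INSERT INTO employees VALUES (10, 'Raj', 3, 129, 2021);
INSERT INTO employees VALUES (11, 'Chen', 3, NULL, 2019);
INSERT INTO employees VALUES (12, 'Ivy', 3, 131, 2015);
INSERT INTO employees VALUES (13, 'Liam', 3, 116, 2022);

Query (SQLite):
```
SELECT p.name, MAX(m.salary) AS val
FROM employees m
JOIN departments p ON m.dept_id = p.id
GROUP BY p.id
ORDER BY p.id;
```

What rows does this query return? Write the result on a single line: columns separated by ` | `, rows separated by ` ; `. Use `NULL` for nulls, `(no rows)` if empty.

HR | NULL ; Research | 134 ; Design | 115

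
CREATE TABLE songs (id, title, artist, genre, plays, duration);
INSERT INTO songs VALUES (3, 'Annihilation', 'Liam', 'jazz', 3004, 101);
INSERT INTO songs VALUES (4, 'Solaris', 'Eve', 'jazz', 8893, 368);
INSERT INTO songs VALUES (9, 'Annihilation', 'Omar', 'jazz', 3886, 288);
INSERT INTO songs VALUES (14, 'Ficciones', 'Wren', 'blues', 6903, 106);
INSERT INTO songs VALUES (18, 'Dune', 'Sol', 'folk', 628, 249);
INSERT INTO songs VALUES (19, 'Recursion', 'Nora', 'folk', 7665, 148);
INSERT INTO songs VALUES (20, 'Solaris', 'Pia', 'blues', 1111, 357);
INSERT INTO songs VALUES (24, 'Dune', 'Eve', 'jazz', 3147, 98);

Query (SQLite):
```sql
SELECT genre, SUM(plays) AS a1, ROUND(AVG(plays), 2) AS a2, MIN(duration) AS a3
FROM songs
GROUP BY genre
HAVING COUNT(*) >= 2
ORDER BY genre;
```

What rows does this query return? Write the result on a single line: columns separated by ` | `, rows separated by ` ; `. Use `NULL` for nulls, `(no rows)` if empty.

Group songs by genre.
Per group compute: SUM(plays), ROUND(AVG(plays), 2), MIN(duration).
HAVING: drop groups with fewer than 2 rows.
  blues: ids {14, 20} → SUM(plays)=8014, ROUND(AVG(plays), 2)=4007, MIN(duration)=106
  folk: ids {18, 19} → SUM(plays)=8293, ROUND(AVG(plays), 2)=4146.5, MIN(duration)=148
  jazz: ids {3, 4, 9, 24} → SUM(plays)=18930, ROUND(AVG(plays), 2)=4732.5, MIN(duration)=98

blues | 8014 | 4007 | 106 ; folk | 8293 | 4146.5 | 148 ; jazz | 18930 | 4732.5 | 98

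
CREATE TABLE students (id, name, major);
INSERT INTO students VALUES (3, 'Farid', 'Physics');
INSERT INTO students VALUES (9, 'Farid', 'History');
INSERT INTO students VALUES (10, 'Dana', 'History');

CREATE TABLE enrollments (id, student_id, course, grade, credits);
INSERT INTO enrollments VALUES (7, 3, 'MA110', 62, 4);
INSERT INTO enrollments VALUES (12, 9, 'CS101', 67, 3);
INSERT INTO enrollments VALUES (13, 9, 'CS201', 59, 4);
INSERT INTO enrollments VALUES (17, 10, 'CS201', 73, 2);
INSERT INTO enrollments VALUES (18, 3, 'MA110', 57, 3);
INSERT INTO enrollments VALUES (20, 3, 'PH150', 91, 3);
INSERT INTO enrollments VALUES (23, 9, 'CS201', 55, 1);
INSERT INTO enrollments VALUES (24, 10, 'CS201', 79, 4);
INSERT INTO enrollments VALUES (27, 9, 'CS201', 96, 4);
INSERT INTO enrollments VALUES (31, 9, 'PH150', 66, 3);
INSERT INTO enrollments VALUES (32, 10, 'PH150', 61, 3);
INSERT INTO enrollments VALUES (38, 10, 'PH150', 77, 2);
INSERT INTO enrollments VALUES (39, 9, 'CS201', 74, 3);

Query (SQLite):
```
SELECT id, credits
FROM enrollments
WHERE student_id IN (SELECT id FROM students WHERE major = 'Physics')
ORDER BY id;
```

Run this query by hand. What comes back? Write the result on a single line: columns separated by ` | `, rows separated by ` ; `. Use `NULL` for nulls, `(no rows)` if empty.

7 | 4 ; 18 | 3 ; 20 | 3

Inner query: students.id where major = 'Physics'.
Outer: keep enrollments rows whose student_id is in that set.
Inner query → {3}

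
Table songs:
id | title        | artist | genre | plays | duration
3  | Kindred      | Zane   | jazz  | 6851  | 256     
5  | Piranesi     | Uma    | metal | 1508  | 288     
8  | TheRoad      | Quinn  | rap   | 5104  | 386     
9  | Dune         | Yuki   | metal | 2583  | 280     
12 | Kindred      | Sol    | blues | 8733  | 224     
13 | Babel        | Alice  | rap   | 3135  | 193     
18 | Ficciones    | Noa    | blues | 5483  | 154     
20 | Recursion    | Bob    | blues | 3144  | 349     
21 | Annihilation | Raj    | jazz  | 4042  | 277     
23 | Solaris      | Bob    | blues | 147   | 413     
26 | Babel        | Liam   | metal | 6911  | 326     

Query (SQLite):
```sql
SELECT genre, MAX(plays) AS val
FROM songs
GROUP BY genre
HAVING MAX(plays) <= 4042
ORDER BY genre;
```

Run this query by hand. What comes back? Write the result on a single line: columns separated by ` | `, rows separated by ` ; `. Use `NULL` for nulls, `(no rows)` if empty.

(no rows)

Partition songs by genre; compute MAX(plays) within each group.
HAVING: keep groups where MAX(plays) <= 4042.
  blues: ids {12, 18, 20, 23} → MAX(plays)=8733
  jazz: ids {3, 21} → MAX(plays)=6851
  metal: ids {5, 9, 26} → MAX(plays)=6911
  rap: ids {8, 13} → MAX(plays)=5104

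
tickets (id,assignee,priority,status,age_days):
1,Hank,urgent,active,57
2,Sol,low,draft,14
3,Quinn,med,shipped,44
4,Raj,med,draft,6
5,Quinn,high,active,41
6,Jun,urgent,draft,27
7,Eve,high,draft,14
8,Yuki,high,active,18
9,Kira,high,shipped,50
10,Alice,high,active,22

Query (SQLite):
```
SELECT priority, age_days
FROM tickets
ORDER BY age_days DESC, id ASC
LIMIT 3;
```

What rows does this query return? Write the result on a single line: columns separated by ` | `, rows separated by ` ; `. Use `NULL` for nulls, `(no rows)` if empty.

urgent | 57 ; high | 50 ; med | 44

Sort by age_days desc, tiebreak id asc: (57, id=1), (50, id=9), (44, id=3), (41, id=5), (27, id=6), (22, id=10) …. Take first 3.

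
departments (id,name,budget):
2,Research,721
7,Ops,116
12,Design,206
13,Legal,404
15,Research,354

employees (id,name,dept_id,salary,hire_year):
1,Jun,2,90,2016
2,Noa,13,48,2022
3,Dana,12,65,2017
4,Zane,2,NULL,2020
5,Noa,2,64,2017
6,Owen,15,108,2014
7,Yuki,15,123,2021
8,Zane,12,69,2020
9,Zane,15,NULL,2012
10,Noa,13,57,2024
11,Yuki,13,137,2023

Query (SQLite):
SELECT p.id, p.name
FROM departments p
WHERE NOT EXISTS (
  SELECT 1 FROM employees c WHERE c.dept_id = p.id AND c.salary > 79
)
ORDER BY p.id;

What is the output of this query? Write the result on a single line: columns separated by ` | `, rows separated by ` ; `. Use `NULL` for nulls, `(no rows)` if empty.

For each departments row, check whether any employees with matching dept_id has salary > 79.
Keep rows where that is false.

7 | Ops ; 12 | Design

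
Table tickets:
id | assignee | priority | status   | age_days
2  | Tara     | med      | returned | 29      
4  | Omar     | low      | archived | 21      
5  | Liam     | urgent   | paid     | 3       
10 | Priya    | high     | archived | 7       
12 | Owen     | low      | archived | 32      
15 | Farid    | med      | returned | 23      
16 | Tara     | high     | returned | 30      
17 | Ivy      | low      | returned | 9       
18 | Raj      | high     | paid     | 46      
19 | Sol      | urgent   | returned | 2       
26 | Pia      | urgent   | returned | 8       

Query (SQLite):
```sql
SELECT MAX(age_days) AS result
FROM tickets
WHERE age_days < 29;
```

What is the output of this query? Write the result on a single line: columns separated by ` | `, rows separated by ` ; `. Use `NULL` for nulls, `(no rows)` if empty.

Rows where age_days < 29 → age_days values: [21, 3, 7, 23, 9, 2, 8].
MAX of non-NULL values = 23.

23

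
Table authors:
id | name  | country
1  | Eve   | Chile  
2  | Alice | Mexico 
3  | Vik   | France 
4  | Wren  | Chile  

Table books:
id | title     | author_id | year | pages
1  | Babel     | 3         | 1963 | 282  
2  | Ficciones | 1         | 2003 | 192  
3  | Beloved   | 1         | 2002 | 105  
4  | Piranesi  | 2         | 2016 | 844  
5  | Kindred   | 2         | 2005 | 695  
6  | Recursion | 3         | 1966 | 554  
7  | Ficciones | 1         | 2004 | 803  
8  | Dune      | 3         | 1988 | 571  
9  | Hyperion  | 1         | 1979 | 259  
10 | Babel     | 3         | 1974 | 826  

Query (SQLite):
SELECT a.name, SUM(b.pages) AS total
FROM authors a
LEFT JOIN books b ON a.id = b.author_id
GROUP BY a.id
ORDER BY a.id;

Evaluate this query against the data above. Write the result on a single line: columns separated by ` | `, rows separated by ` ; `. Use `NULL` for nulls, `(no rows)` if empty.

Eve | 1359 ; Alice | 1539 ; Vik | 2233 ; Wren | NULL

LEFT JOIN keeps every authors row; unmatched ones get NULL for books columns.
Group by authors.id and compute SUM(b.pages). SUM over an all-NULL group is NULL.
  1: ids {2, 3, 7, 9} → SUM(b.pages)=1359
  2: ids {4, 5} → SUM(b.pages)=1539
  3: ids {1, 6, 8, 10} → SUM(b.pages)=2233
  4: ids {—} → SUM(b.pages)=NULL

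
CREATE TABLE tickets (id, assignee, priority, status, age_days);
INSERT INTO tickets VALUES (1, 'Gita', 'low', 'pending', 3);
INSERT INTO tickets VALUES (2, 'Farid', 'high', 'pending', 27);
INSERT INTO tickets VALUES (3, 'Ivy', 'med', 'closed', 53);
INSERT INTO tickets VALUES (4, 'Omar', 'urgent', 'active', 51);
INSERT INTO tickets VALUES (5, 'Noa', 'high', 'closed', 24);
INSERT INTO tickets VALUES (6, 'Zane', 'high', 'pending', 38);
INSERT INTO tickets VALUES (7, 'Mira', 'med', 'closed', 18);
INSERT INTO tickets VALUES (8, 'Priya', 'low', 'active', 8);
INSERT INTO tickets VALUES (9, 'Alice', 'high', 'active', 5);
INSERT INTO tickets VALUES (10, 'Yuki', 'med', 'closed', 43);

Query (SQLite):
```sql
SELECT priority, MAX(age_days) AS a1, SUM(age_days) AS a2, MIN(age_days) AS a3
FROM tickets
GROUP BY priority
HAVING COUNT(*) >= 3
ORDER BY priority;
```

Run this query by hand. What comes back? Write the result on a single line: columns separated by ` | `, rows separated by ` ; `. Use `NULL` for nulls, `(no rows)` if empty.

Group tickets by priority.
Per group compute: MAX(age_days), SUM(age_days), MIN(age_days).
HAVING: drop groups with fewer than 3 rows.
  high: ids {2, 5, 6, 9} → MAX(age_days)=38, SUM(age_days)=94, MIN(age_days)=5
  low: ids {1, 8} → MAX(age_days)=8, SUM(age_days)=11, MIN(age_days)=3
  med: ids {3, 7, 10} → MAX(age_days)=53, SUM(age_days)=114, MIN(age_days)=18
  urgent: ids {4} → MAX(age_days)=51, SUM(age_days)=51, MIN(age_days)=51

high | 38 | 94 | 5 ; med | 53 | 114 | 18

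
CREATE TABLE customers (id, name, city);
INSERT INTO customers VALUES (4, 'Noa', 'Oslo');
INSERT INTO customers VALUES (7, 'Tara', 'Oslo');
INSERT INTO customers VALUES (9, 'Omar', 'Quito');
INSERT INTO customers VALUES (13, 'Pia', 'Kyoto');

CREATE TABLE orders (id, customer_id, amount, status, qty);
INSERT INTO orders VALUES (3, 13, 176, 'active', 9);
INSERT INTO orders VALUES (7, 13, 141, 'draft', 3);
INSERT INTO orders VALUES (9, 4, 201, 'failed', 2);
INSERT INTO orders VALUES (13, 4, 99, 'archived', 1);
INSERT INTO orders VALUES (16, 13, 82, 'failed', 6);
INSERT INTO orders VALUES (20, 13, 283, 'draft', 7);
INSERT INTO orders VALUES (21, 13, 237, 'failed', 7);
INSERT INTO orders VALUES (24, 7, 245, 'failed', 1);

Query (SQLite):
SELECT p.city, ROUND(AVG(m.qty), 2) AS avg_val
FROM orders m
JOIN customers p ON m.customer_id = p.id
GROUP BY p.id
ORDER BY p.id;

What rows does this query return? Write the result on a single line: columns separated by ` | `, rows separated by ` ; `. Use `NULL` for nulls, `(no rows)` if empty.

Join each orders row to its customers via customer_id.
Group joined rows by customers.id; compute ROUND(AVG(m.qty), 2) per group.
  4: ids {9, 13} → ROUND(AVG(m.qty), 2)=1.5
  7: ids {24} → ROUND(AVG(m.qty), 2)=1
  13: ids {3, 7, 16, 20, 21} → ROUND(AVG(m.qty), 2)=6.4

Oslo | 1.5 ; Oslo | 1 ; Kyoto | 6.4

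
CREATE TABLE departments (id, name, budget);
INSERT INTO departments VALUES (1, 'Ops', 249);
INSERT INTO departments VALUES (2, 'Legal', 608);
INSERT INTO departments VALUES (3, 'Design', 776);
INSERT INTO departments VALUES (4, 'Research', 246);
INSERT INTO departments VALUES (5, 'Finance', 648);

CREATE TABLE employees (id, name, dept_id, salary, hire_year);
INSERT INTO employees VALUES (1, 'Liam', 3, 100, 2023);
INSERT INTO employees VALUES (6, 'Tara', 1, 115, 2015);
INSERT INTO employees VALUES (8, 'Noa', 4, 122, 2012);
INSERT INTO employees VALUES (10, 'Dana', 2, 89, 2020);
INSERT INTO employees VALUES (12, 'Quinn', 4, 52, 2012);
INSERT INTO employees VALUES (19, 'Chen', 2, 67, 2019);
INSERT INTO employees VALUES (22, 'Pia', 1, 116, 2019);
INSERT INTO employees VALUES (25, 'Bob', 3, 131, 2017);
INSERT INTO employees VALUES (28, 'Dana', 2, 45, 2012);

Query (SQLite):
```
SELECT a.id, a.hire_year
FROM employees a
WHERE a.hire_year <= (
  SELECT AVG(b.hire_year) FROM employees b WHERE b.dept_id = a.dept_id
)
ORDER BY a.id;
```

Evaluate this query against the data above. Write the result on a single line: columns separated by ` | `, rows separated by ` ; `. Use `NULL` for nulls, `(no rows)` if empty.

6 | 2015 ; 8 | 2012 ; 12 | 2012 ; 25 | 2017 ; 28 | 2012

For each employees row a, compute AVG(hire_year) over rows sharing a.dept_id.
Keep row a if a.hire_year <= that per-group AVG.
  dept_id=1: AVG(hire_year) = 2017.0
  dept_id=2: AVG(hire_year) = 2017.0
  dept_id=3: AVG(hire_year) = 2020.0
  dept_id=4: AVG(hire_year) = 2012.0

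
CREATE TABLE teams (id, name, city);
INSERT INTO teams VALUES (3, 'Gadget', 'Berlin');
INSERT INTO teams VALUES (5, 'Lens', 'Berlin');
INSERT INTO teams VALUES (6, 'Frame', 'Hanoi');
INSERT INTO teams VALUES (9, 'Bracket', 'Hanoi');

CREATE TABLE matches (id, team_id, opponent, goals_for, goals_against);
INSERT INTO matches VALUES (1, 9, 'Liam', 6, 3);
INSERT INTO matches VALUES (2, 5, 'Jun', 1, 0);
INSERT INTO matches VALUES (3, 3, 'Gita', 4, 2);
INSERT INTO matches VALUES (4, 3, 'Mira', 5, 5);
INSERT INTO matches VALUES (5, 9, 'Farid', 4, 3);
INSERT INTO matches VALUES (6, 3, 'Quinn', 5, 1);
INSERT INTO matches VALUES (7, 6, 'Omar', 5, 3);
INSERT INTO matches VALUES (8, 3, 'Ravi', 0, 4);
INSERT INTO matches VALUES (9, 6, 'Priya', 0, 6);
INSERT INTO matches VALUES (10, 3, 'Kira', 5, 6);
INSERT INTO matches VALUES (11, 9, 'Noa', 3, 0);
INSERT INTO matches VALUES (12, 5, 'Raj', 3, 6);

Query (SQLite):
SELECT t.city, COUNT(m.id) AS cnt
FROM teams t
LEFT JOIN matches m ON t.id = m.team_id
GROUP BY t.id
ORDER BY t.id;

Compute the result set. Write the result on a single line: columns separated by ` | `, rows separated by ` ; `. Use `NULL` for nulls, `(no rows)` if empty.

LEFT JOIN keeps every teams row; unmatched ones get NULL for matches columns.
Group by teams.id and compute COUNT(m.id). COUNT(col) of an all-NULL group is 0.
  3: ids {3, 4, 6, 8, 10} → COUNT(m.id)=5
  5: ids {2, 12} → COUNT(m.id)=2
  6: ids {7, 9} → COUNT(m.id)=2
  9: ids {1, 5, 11} → COUNT(m.id)=3

Berlin | 5 ; Berlin | 2 ; Hanoi | 2 ; Hanoi | 3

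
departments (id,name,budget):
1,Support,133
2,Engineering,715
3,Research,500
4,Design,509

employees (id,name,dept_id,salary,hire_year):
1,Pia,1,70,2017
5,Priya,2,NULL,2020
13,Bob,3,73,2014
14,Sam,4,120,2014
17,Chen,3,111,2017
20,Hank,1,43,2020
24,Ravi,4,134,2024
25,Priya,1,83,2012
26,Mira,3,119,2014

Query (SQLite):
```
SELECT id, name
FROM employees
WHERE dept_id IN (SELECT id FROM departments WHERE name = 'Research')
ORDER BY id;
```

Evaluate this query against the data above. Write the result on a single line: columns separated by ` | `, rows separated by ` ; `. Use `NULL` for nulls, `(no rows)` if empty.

13 | Bob ; 17 | Chen ; 26 | Mira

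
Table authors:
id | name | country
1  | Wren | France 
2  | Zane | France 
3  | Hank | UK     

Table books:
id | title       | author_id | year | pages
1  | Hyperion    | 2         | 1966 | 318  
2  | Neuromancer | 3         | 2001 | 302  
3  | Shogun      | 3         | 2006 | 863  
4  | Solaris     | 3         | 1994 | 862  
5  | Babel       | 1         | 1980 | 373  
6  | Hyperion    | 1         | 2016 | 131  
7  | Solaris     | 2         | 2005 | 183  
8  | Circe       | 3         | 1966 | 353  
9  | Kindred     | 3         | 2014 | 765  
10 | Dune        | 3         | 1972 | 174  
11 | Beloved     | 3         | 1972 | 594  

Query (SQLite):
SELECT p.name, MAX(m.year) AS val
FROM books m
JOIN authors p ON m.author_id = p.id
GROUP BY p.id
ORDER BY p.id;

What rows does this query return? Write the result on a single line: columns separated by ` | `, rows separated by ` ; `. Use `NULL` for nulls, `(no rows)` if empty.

Wren | 2016 ; Zane | 2005 ; Hank | 2014

Join each books row to its authors via author_id.
Group joined rows by authors.id; compute MAX(m.year) per group.
  1: ids {5, 6} → MAX(m.year)=2016
  2: ids {1, 7} → MAX(m.year)=2005
  3: ids {2, 3, 4, 8, 9, 10, 11} → MAX(m.year)=2014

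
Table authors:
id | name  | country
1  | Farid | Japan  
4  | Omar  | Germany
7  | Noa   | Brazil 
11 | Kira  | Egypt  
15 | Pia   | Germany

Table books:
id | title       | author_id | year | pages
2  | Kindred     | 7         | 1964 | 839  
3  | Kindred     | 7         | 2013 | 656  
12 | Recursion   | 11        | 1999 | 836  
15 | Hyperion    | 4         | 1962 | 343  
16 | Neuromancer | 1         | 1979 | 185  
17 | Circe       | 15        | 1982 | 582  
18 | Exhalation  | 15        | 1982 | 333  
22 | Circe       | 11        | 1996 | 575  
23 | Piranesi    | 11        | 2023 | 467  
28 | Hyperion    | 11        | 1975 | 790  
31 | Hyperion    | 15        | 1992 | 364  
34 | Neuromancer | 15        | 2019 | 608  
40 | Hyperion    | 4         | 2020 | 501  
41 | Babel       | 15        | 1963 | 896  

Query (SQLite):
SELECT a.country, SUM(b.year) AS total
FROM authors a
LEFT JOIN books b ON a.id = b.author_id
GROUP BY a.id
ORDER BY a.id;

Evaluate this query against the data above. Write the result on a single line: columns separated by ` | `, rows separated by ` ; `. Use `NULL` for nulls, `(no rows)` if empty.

Japan | 1979 ; Germany | 3982 ; Brazil | 3977 ; Egypt | 7993 ; Germany | 9938

LEFT JOIN keeps every authors row; unmatched ones get NULL for books columns.
Group by authors.id and compute SUM(b.year). SUM over an all-NULL group is NULL.
  1: ids {16} → SUM(b.year)=1979
  4: ids {15, 40} → SUM(b.year)=3982
  7: ids {2, 3} → SUM(b.year)=3977
  11: ids {12, 22, 23, 28} → SUM(b.year)=7993
  15: ids {17, 18, 31, 34, 41} → SUM(b.year)=9938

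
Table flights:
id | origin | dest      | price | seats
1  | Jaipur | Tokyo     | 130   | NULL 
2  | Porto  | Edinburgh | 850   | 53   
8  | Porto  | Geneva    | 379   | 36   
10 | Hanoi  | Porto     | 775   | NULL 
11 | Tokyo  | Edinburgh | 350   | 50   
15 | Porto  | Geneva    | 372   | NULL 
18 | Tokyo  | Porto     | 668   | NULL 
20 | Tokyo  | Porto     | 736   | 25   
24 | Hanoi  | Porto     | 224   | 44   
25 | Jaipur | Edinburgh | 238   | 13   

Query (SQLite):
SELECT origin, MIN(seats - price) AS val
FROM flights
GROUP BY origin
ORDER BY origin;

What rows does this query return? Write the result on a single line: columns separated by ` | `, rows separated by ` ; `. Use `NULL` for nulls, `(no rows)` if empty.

For each row compute seats - price.
Group by origin; take MIN of the expression per group.
  Hanoi: ids {10, 24} → MIN(seats - price)=-180
  Jaipur: ids {1, 25} → MIN(seats - price)=-225
  Porto: ids {2, 8, 15} → MIN(seats - price)=-797
  Tokyo: ids {11, 18, 20} → MIN(seats - price)=-711

Hanoi | -180 ; Jaipur | -225 ; Porto | -797 ; Tokyo | -711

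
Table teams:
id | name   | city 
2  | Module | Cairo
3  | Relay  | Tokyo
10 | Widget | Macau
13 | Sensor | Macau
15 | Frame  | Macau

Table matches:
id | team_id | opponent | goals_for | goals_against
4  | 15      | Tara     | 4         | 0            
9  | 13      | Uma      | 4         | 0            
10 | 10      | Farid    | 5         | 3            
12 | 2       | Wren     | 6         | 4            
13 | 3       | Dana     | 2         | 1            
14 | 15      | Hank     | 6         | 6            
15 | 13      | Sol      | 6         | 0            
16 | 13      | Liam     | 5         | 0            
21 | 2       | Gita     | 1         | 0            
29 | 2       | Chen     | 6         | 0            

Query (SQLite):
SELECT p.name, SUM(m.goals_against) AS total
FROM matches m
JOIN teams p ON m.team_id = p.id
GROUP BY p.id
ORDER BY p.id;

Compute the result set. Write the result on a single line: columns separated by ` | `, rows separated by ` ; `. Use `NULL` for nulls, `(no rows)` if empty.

Module | 4 ; Relay | 1 ; Widget | 3 ; Sensor | 0 ; Frame | 6

Join each matches row to its teams via team_id.
Group joined rows by teams.id; compute SUM(m.goals_against) per group.
  2: ids {12, 21, 29} → SUM(m.goals_against)=4
  3: ids {13} → SUM(m.goals_against)=1
  10: ids {10} → SUM(m.goals_against)=3
  13: ids {9, 15, 16} → SUM(m.goals_against)=0
  15: ids {4, 14} → SUM(m.goals_against)=6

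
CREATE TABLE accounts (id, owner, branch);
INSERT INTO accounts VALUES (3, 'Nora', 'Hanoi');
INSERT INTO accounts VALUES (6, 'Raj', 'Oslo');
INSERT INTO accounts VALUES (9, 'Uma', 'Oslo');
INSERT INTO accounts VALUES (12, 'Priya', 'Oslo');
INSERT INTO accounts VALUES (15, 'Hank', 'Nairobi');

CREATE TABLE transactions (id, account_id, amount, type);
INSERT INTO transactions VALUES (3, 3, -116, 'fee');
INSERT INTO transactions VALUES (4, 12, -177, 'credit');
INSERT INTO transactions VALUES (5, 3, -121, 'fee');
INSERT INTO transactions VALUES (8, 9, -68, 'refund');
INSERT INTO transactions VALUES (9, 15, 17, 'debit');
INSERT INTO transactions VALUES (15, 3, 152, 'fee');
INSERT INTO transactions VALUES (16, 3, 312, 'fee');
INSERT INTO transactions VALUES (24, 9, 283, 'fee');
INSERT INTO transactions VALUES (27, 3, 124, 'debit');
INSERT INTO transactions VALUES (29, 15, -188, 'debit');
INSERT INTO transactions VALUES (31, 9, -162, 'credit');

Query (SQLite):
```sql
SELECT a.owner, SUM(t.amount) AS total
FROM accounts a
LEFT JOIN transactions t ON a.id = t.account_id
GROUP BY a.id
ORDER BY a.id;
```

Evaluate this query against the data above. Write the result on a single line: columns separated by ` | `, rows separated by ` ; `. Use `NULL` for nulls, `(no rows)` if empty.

LEFT JOIN keeps every accounts row; unmatched ones get NULL for transactions columns.
Group by accounts.id and compute SUM(t.amount). SUM over an all-NULL group is NULL.
  3: ids {3, 5, 15, 16, 27} → SUM(t.amount)=351
  6: ids {—} → SUM(t.amount)=NULL
  9: ids {8, 24, 31} → SUM(t.amount)=53
  12: ids {4} → SUM(t.amount)=-177
  15: ids {9, 29} → SUM(t.amount)=-171

Nora | 351 ; Raj | NULL ; Uma | 53 ; Priya | -177 ; Hank | -171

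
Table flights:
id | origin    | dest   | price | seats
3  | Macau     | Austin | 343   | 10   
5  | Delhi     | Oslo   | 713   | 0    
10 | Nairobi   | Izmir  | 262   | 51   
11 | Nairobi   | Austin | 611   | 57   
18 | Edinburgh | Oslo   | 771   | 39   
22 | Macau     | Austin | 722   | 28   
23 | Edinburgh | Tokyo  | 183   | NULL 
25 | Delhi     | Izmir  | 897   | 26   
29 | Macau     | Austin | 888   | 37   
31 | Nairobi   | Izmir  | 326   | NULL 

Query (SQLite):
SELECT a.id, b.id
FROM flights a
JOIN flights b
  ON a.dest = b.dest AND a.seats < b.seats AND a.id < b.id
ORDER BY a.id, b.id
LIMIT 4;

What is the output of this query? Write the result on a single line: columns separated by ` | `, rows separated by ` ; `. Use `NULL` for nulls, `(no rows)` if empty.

Pairs (a,b) with same dest, a.seats < b.seats, a.id < b.id.
dest groups: Austin:{3,11,22,29} Izmir:{10,25,31} Oslo:{5,18} Tokyo:{23}
Ordered by (a.id, b.id); first 4.

3 | 11 ; 3 | 22 ; 3 | 29 ; 5 | 18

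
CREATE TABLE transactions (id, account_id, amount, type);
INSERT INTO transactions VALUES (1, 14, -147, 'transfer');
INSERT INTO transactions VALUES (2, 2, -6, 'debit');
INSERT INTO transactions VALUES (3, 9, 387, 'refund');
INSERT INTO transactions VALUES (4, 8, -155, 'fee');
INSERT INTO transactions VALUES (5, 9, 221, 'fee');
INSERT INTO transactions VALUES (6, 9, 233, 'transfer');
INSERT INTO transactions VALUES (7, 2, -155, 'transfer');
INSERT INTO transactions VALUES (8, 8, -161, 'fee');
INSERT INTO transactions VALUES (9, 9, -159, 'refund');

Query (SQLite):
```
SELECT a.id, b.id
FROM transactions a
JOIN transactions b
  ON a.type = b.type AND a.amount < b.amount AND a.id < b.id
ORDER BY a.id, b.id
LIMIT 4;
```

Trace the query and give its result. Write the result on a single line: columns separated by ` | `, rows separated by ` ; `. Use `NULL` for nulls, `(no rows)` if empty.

Pairs (a,b) with same type, a.amount < b.amount, a.id < b.id.
type groups: debit:{2} fee:{4,5,8} refund:{3,9} transfer:{1,6,7}
Ordered by (a.id, b.id); first 4.

1 | 6 ; 4 | 5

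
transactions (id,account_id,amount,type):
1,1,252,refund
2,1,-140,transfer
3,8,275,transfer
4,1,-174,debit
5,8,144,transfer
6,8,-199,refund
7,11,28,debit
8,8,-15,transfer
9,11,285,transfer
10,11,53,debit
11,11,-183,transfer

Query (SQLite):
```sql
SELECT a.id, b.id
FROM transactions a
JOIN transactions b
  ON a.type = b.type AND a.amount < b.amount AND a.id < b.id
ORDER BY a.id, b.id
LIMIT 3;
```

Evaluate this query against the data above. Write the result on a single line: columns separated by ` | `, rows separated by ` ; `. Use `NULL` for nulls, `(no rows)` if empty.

2 | 3 ; 2 | 5 ; 2 | 8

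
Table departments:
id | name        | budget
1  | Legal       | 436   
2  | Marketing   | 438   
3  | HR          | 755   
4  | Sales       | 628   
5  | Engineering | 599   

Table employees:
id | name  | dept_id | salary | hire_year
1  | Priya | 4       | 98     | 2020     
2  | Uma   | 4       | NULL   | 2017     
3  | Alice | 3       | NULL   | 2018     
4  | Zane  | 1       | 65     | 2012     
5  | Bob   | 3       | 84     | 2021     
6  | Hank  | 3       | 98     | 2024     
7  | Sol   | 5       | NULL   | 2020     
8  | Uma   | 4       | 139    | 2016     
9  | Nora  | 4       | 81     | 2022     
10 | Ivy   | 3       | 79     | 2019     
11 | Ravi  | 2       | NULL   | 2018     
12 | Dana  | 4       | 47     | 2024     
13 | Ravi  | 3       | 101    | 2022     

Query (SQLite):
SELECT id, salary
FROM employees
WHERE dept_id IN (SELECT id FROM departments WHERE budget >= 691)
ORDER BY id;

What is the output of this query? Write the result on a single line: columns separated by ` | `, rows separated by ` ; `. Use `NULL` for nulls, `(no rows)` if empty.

Inner query: departments.id where budget >= 691.
Outer: keep employees rows whose dept_id is in that set.
Inner query → {3}

3 | NULL ; 5 | 84 ; 6 | 98 ; 10 | 79 ; 13 | 101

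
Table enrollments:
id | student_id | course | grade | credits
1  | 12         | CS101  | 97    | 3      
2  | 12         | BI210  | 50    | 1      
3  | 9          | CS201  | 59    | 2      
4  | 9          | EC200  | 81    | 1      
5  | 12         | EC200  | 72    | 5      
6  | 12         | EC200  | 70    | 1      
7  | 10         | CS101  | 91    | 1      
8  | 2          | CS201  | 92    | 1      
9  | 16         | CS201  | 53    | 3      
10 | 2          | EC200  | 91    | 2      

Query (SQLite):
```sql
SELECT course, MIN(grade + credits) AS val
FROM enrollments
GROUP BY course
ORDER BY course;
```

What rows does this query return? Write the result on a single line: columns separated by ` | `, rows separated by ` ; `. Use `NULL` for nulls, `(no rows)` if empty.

For each row compute grade + credits.
Group by course; take MIN of the expression per group.
  BI210: ids {2} → MIN(grade + credits)=51
  CS101: ids {1, 7} → MIN(grade + credits)=92
  CS201: ids {3, 8, 9} → MIN(grade + credits)=56
  EC200: ids {4, 5, 6, 10} → MIN(grade + credits)=71

BI210 | 51 ; CS101 | 92 ; CS201 | 56 ; EC200 | 71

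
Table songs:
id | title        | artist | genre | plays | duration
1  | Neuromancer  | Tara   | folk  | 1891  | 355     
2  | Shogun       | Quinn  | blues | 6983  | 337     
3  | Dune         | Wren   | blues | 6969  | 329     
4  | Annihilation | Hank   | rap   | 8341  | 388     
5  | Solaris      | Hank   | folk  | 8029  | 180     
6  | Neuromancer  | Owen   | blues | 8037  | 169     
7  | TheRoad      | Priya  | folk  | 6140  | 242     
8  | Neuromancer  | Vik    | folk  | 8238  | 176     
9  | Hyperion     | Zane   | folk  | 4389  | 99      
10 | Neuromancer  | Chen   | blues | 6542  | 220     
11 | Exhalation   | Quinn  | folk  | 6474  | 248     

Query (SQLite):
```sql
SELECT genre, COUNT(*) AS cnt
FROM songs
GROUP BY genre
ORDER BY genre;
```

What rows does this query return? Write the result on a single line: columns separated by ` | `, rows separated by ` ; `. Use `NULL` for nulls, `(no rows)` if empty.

Partition songs by genre; compute COUNT(*) within each group.
  blues: ids {2, 3, 6, 10} → COUNT(*)=4
  folk: ids {1, 5, 7, 8, 9, 11} → COUNT(*)=6
  rap: ids {4} → COUNT(*)=1

blues | 4 ; folk | 6 ; rap | 1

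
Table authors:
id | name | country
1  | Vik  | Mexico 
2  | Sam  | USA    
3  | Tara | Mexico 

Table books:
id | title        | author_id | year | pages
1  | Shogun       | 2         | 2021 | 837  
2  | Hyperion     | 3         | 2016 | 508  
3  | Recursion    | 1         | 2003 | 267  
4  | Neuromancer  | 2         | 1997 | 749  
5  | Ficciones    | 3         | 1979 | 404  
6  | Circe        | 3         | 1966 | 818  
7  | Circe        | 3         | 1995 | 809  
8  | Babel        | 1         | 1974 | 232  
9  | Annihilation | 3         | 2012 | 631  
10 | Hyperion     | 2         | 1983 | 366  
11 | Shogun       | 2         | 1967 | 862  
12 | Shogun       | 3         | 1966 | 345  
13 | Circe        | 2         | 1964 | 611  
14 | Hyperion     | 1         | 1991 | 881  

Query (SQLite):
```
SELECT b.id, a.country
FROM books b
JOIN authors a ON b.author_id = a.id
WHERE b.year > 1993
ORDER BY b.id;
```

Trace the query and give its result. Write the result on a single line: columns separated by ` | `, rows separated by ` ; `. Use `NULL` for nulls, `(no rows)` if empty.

Each books row matches the authors row where author_id = authors.id.
Then keep rows with b.year > 1993.

1 | USA ; 2 | Mexico ; 3 | Mexico ; 4 | USA ; 7 | Mexico ; 9 | Mexico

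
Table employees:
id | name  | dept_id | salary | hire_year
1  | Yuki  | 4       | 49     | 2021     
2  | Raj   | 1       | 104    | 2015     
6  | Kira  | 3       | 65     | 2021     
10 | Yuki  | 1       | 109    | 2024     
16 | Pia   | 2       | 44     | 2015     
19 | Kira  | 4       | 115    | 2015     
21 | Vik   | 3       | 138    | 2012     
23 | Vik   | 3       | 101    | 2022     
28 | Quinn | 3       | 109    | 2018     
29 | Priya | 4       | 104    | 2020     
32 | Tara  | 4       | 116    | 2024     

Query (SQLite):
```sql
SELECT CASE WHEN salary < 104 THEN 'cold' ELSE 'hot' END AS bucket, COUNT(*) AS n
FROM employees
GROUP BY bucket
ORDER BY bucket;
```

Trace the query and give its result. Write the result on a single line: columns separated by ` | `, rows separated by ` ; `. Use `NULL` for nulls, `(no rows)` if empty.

Bucket rows by salary < 104 → 'cold' else 'hot'; count each bucket.

cold | 4 ; hot | 7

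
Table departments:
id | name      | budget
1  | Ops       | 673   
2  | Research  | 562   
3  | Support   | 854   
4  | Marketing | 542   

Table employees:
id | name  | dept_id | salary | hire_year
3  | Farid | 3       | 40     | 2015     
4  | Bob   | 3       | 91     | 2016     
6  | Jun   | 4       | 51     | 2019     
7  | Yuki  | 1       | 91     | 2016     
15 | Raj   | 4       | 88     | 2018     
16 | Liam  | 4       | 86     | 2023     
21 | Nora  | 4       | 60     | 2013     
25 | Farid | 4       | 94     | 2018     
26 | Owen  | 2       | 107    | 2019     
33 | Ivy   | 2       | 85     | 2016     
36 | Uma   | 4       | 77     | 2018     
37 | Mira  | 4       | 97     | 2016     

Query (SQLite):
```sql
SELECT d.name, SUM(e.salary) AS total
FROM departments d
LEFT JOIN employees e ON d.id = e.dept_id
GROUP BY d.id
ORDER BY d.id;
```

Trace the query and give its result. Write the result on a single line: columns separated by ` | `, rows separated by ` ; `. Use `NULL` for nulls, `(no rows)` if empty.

Ops | 91 ; Research | 192 ; Support | 131 ; Marketing | 553

LEFT JOIN keeps every departments row; unmatched ones get NULL for employees columns.
Group by departments.id and compute SUM(e.salary). SUM over an all-NULL group is NULL.
  1: ids {7} → SUM(e.salary)=91
  2: ids {26, 33} → SUM(e.salary)=192
  3: ids {3, 4} → SUM(e.salary)=131
  4: ids {6, 15, 16, 21, 25, 36, 37} → SUM(e.salary)=553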